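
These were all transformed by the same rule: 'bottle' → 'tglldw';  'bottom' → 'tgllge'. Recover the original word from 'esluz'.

match

Compare letters: b→t is +18, o→g is +18, t→l is +18 — a constant shift. Each letter is shifted forward by 18 in the alphabet (a Caesar shift of +18).
Reversing it on esluz: e−18=m, s−18=a, l−18=t, u−18=c, z−18=h.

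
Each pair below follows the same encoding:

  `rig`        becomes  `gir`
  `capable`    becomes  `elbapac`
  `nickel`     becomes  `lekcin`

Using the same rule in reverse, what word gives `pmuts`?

stump

The output letters match the input read backwards: rig reversed is gir. It's just the letters in reverse order.
Decoding pmuts: then reverse → stump.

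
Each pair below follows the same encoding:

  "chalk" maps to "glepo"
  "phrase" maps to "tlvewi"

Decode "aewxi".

It's a constant shift of +4 (ROT4).
Decoding aewxi: a−4=w, e−4=a, w−4=s, x−4=t, i−4=e.

waste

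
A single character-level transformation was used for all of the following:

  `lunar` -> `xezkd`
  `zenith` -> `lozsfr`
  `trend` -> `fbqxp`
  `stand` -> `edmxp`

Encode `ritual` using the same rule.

A repeating key of period 2 is used — shifts +12, +10 over and over.
Applying it to ritual: r+12=d, i+10=s, t+12=f, u+10=e, a+12=m, l+10=v.

dsfemv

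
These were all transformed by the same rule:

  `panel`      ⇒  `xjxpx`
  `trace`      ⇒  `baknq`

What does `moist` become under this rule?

Each letter shifts forward by (position + 8), i.e. 8, 9, 10, … — the shift grows by one for each successive letter.
For moist: m+8=u, o+9=x, i+10=s, s+11=d, t+12=f.

uxsdf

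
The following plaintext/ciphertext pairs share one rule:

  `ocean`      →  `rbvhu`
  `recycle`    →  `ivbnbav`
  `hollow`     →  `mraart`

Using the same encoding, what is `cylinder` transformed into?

bnajuyvi

Treating letters as 0–25, the rule is x ↦ 23x + 7 (mod 26).
For cylinder: c(2)→23·2+7≡1=b; y(24)→23·24+7≡13=n; l(11)→23·11+7≡0=a; i(8)→23·8+7≡9=j; n(13)→23·13+7≡20=u; d(3)→23·3+7≡24=y; e(4)→23·4+7≡21=v; r(17)→23·17+7≡8=i (all mod 26).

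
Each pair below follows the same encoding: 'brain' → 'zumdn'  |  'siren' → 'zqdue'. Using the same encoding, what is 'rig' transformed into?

sud

Two steps: reverse the string, then apply a Caesar shift of +12.
For rig: reverse → gir; then shift: g+12=s, i+12=u, r+12=d.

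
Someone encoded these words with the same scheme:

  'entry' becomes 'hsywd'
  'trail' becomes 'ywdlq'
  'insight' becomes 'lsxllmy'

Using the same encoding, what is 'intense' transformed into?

The shift depends on letter class: consonant n→s is +5, but vowel e→h is +3. The rule splits by letter class: vowels +3, consonants +5.
On intense: i(vowel)+3=l, n(cons)+5=s, t(cons)+5=y, e(vowel)+3=h, n(cons)+5=s, s(cons)+5=x, e(vowel)+3=h.

lsyhsxh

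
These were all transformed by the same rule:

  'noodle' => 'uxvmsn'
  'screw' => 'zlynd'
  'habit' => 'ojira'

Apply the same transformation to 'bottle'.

Shifts by position in noodle: pos 0: n→u (+7), pos 1: o→x (+9), pos 2: o→v (+7), pos 3: d→m (+9) — repeating every 2. It's a Vigenère-style cipher with numeric key [7,9]: position i shifts by key[i mod 2].
Applying it to bottle: b+7=i, o+9=x, t+7=a, t+9=c, l+7=s, e+9=n.

ixacsn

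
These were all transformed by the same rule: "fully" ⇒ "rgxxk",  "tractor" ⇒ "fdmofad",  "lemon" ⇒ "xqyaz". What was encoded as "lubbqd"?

Each letter is shifted forward by 12 in the alphabet (a Caesar shift of +12).
Decoding lubbqd: l−12=z, u−12=i, b−12=p, b−12=p, q−12=e, d−12=r.

zipper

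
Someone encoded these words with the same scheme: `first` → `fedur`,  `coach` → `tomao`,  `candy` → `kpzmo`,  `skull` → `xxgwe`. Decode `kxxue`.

The output letters match the input read backwards, each shifted +12: first reversed is tsrif. The word is reversed, then every letter is shifted forward by 12.
Decoding kxxue: shift back: k−12=y, x−12=l, x−12=l, u−12=i, e−12=s → yllis; then reverse → silly.

silly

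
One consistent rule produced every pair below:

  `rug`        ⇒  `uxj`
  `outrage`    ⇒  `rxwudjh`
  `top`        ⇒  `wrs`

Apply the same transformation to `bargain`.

edujdlq

Compare letters: r→u is +3, u→x is +3, g→j is +3 — a constant shift. This is a Caesar cipher with shift 3.
On bargain: b+3=e, a+3=d, r+3=u, g+3=j, a+3=d, i+3=l, n+3=q.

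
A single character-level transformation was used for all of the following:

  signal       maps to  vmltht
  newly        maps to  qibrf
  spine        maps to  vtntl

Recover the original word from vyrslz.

summer

Each letter shifts forward by (position + 3), i.e. 3, 4, 5, … — the shift grows by one for each successive letter.
Undoing it on vyrslz: v−3=s, y−4=u, r−5=m, s−6=m, l−7=e, z−8=r.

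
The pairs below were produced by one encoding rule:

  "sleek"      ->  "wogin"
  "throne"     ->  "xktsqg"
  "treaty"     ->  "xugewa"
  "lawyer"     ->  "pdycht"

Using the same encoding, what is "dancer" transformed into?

hdpght

A repeating key of period 3 is used — shifts +4, +3, +2 over and over.
On dancer: d+4=h, a+3=d, n+2=p, c+4=g, e+3=h, r+2=t.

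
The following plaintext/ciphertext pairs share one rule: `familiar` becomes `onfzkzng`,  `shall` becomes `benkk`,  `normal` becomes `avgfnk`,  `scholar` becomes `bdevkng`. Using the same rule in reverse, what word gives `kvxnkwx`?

f(5)→o(14) and a(0)→n(13) fit y≡21x+13 (mod 26); the inverse of 21 mod 26 is 5. This is an affine cipher: with a=0,…,z=25, each position x becomes (21x+13) mod 26.
Decoding kvxnkwx: k(10)→5·(10−13)≡11=l; v(21)→5·(21−13)≡14=o; x(23)→5·(23−13)≡24=y; n(13)→5·(13−13)≡0=a; k(10)→5·(10−13)≡11=l; w(22)→5·(22−13)≡19=t; x(23)→5·(23−13)≡24=y (all mod 26).

loyalty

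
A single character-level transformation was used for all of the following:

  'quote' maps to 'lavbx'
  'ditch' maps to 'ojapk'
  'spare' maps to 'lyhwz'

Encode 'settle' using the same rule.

Read the word backwards and shift each letter +7.
For settle: reverse → elttes; then shift: e+7=l, l+7=s, t+7=a, t+7=a, e+7=l, s+7=z.

lsaalz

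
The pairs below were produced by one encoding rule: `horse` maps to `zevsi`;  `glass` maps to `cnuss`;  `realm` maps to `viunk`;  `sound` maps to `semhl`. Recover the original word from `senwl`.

h(7)→z(25) and o(14)→e(4) fit y≡23x+20 (mod 26); the inverse of 23 mod 26 is 17. Treating letters as 0–25, the rule is x ↦ 23x + 20 (mod 26).
Undoing it on senwl: s(18)→17·(18−20)≡18=s; e(4)→17·(4−20)≡14=o; n(13)→17·(13−20)≡11=l; w(22)→17·(22−20)≡8=i; l(11)→17·(11−20)≡3=d (all mod 26).

solid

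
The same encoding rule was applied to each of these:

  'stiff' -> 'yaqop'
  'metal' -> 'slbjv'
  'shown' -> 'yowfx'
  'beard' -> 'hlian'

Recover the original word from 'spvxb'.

minor

In stiff: s→y is +6, t→a is +7, i→q is +8, f→o is +9 — the shift increases by 1 each position. Letter i (0-indexed) is shifted by i+6, so successive shifts are 6, 7, 8, ….
Undoing it on spvxb: s−6=m, p−7=i, v−8=n, x−9=o, b−10=r.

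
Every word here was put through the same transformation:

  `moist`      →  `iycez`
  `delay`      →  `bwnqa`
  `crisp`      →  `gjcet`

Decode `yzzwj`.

Each letter's alphabet position (a=0..z=25) is mapped through 21·x+16 mod 26 — an affine cipher.
Decoding yzzwj: y(24)→5·(24−16)≡14=o; z(25)→5·(25−16)≡19=t; z(25)→5·(25−16)≡19=t; w(22)→5·(22−16)≡4=e; j(9)→5·(9−16)≡17=r (all mod 26).

otter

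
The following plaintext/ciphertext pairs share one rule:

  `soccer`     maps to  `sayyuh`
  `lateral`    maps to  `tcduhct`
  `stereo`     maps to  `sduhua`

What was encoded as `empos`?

minus

s(18)→s(18) and o(14)→a(0) fit y≡11x+2 (mod 26); the inverse of 11 mod 26 is 19. Each letter's alphabet position (a=0..z=25) is mapped through 11·x+2 mod 26 — an affine cipher.
Reversing it on empos: e(4)→19·(4−2)≡12=m; m(12)→19·(12−2)≡8=i; p(15)→19·(15−2)≡13=n; o(14)→19·(14−2)≡20=u; s(18)→19·(18−2)≡18=s (all mod 26).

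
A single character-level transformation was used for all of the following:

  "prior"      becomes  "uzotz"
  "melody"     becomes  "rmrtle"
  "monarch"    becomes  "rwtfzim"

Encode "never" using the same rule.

smbjz

Shifts by position in prior: pos 0: p→u (+5), pos 1: r→z (+8), pos 2: i→o (+6), pos 3: o→t (+5), pos 4: r→z (+8) — repeating every 3. A repeating key of period 3 is used — shifts +5, +8, +6 over and over.
Applying it to never: n+5=s, e+8=m, v+6=b, e+5=j, r+8=z.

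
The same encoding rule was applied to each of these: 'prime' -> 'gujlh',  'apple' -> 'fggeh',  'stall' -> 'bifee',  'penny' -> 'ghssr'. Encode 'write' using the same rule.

dujih

p(15)→g(6) and r(17)→u(20) fit y≡7x+5 (mod 26); the inverse of 7 mod 26 is 15. Each letter's alphabet position (a=0..z=25) is mapped through 7·x+5 mod 26 — an affine cipher.
On write: w(22)→7·22+5≡3=d; r(17)→7·17+5≡20=u; i(8)→7·8+5≡9=j; t(19)→7·19+5≡8=i; e(4)→7·4+5≡7=h (all mod 26).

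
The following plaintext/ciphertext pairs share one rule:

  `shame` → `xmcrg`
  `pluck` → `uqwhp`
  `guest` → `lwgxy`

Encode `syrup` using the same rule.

The shift depends on letter class: consonant s→x is +5, but vowel a→c is +2. The rule splits by letter class: vowels +2, consonants +5.
For syrup: s(cons)+5=x, y(cons)+5=d, r(cons)+5=w, u(vowel)+2=w, p(cons)+5=u.

xdwwu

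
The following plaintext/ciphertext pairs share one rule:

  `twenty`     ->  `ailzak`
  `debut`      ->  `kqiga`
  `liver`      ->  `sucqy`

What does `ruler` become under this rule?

ygsqy

Shifts by position in twenty: pos 0: t→a (+7), pos 1: w→i (+12), pos 2: e→l (+7), pos 3: n→z (+12) — repeating every 2. It's a Vigenère-style cipher with numeric key [7,12]: position i shifts by key[i mod 2].
On ruler: r+7=y, u+12=g, l+7=s, e+12=q, r+7=y.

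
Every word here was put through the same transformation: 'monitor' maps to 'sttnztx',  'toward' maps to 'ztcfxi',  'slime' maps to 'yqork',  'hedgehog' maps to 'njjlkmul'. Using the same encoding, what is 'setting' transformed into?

yjzyosm

Shifts by position in monitor: pos 0: m→s (+6), pos 1: o→t (+5), pos 2: n→t (+6), pos 3: i→n (+5) — repeating every 2. The shifts repeat in a cycle of length 2: positions 0,1,… shift by +6, +5, then the pattern repeats.
On setting: s+6=y, e+5=j, t+6=z, t+5=y, i+6=o, n+5=s, g+6=m.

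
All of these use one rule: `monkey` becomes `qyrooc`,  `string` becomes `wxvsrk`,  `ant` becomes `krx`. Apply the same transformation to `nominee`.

Two shifts are in play — +10 for a/e/i/o/u, +4 for every other letter.
Applying it to nominee: n(cons)+4=r, o(vowel)+10=y, m(cons)+4=q, i(vowel)+10=s, n(cons)+4=r, e(vowel)+10=o, e(vowel)+10=o.

ryqsroo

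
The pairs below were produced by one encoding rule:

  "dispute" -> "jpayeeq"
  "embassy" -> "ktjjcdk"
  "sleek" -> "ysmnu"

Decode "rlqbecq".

In dispute: d→j is +6, i→p is +7, s→a is +8, p→y is +9 — the shift increases by 1 each position. Each letter shifts forward by (position + 6), i.e. 6, 7, 8, … — the shift grows by one for each successive letter.
Decoding rlqbecq: r−6=l, l−7=e, q−8=i, b−9=s, e−10=u, c−11=r, q−12=e.

leisure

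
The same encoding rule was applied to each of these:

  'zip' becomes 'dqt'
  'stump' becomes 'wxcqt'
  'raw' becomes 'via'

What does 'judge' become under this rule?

The rule splits by letter class: vowels +8, consonants +4.
For judge: j(cons)+4=n, u(vowel)+8=c, d(cons)+4=h, g(cons)+4=k, e(vowel)+8=m.

nchkm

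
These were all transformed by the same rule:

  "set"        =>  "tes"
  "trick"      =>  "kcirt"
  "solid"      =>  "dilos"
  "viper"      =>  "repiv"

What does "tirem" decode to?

merit

The output letters match the input read backwards: set reversed is tes. It's just the letters in reverse order.
Decoding tirem: then reverse → merit.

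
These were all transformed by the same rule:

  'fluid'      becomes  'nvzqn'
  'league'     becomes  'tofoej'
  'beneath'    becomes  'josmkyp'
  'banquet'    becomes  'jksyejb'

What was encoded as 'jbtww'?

broom

Shifts by position in fluid: pos 0: f→n (+8), pos 1: l→v (+10), pos 2: u→z (+5), pos 3: i→q (+8), pos 4: d→n (+10) — repeating every 3. A repeating key of period 3 is used — shifts +8, +10, +5 over and over.
Decoding jbtww: j−8=b, b−10=r, t−5=o, w−8=o, w−10=m.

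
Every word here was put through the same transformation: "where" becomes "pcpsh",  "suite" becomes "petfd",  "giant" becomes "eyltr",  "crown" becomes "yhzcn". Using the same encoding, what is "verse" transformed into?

pdcpg

The output letters match the input read backwards, each shifted +11: where reversed is erehw. The word is reversed, then every letter is shifted forward by 11.
For verse: reverse → esrev; then shift: e+11=p, s+11=d, r+11=c, e+11=p, v+11=g.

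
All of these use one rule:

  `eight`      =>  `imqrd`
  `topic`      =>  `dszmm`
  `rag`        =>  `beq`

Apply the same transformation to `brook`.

lbssu

The shift depends on letter class: consonant g→q is +10, but vowel e→i is +4. Two shifts are in play — +4 for a/e/i/o/u, +10 for every other letter.
On brook: b(cons)+10=l, r(cons)+10=b, o(vowel)+4=s, o(vowel)+4=s, k(cons)+10=u.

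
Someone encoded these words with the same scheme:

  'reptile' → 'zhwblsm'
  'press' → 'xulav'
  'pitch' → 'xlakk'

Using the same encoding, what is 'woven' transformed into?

ercmq

Shifts by position in reptile: pos 0: r→z (+8), pos 1: e→h (+3), pos 2: p→w (+7), pos 3: t→b (+8), pos 4: i→l (+3), pos 5: l→s (+7) — repeating every 3. The shifts repeat in a cycle of length 3: positions 0,1,… shift by +8, +3, +7, then the pattern repeats.
Applying it to woven: w+8=e, o+3=r, v+7=c, e+8=m, n+3=q.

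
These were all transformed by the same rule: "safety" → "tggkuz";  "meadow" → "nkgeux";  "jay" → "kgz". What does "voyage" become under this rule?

wuzghk

The shift depends on letter class: consonant s→t is +1, but vowel a→g is +6. Two shifts are in play — +6 for a/e/i/o/u, +1 for every other letter.
Applying it to voyage: v(cons)+1=w, o(vowel)+6=u, y(cons)+1=z, a(vowel)+6=g, g(cons)+1=h, e(vowel)+6=k.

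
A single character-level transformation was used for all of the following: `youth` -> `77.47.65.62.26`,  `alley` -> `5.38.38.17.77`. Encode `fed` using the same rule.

20.17.14

y(#25)→77 and o(#15)→47: differences scale by 3, so n = 3·pos + 2. With a=1..z=26, the number is 3·pos + 2.
On fed: f=6→20, e=5→17, d=4→14.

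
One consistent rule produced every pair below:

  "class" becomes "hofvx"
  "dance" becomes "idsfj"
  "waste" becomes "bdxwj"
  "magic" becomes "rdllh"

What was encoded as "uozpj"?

Shifts by position in class: pos 0: c→h (+5), pos 1: l→o (+3), pos 2: a→f (+5), pos 3: s→v (+3) — repeating every 2. The shifts repeat in a cycle of length 2: positions 0,1,… shift by +5, +3, then the pattern repeats.
Decoding uozpj: u−5=p, o−3=l, z−5=u, p−3=m, j−5=e.

plume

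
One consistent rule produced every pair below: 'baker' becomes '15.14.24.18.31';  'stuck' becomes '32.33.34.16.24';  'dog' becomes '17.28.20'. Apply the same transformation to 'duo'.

17.34.28

b is letter #2 and maps to 15: an offset of 13. The number is (letter's place in the alphabet, a=1) + 13.
Applying it to duo: d=4→17, u=21→34, o=15→28.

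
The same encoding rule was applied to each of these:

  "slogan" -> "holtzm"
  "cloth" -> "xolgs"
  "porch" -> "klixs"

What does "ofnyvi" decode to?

lumber

Each pair mirrors across the alphabet (s↔h, l↔o, o↔l): positions sum to 25. Each letter is replaced by its mirror in the alphabet: a↔z, b↔y, c↔x, and so on (the Atbash cipher).
Reversing it on ofnyvi: o↔l, f↔u, n↔m, y↔b, v↔e, i↔r.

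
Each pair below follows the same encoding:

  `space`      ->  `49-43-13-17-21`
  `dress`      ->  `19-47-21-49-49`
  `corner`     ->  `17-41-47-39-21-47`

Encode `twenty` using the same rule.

51-57-21-39-51-61

s(#19)→49 and p(#16)→43: differences scale by 2, so n = 2·pos + 11. With a=1..z=26, the number is 2·pos + 11.
For twenty: t=20→51, w=23→57, e=5→21, n=14→39, t=20→51, y=25→61.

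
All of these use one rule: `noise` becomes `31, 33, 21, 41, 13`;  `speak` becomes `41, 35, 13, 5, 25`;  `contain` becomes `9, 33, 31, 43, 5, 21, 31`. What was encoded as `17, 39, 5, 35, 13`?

grape

n(#14)→31 and o(#15)→33: differences scale by 2, so n = 2·pos + 3. Each letter becomes 2×(its alphabet position, a=1..z=26) + 3.
Reversing it on 17, 39, 5, 35, 13: 17→(17−3)÷2=7=g, 39→(39−3)÷2=18=r, 5→(5−3)÷2=1=a, 35→(35−3)÷2=16=p, 13→(13−3)÷2=5=e.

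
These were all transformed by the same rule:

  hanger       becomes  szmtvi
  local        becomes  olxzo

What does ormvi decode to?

Each pair mirrors across the alphabet (h↔s, a↔z, n↔m): positions sum to 25. Each letter is replaced by its mirror in the alphabet: a↔z, b↔y, c↔x, and so on (the Atbash cipher).
Decoding ormvi: o↔l, r↔i, m↔n, v↔e, i↔r.

liner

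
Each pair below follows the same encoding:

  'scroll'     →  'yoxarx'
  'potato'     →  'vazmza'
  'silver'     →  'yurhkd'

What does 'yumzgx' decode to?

signal

Shifts by position in scroll: pos 0: s→y (+6), pos 1: c→o (+12), pos 2: r→x (+6), pos 3: o→a (+12) — repeating every 2. The shifts repeat in a cycle of length 2: positions 0,1,… shift by +6, +12, then the pattern repeats.
Decoding yumzgx: y−6=s, u−12=i, m−6=g, z−12=n, g−6=a, x−12=l.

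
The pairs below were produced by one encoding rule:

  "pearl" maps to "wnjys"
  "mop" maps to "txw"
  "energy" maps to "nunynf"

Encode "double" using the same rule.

Vowels shift forward by 9 and consonants shift forward by 7.
Applying it to double: d(cons)+7=k, o(vowel)+9=x, u(vowel)+9=d, b(cons)+7=i, l(cons)+7=s, e(vowel)+9=n.

kxdisn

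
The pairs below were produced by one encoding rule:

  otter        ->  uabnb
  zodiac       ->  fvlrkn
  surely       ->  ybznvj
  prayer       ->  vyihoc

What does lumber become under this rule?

rbukoc

In otter: o→u is +6, t→a is +7, t→b is +8, e→n is +9 — the shift increases by 1 each position. The shift increases by 1 at each position, starting from +6: 6, 7, 8, ….
For lumber: l+6=r, u+7=b, m+8=u, b+9=k, e+10=o, r+11=c.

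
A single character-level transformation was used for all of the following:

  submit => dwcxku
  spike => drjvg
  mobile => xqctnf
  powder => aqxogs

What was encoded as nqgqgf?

It's a Vigenère-style cipher with numeric key [11,2,1]: position i shifts by key[i mod 3].
Reversing it on nqgqgf: n−11=c, q−2=o, g−1=f, q−11=f, g−2=e, f−1=e.

coffee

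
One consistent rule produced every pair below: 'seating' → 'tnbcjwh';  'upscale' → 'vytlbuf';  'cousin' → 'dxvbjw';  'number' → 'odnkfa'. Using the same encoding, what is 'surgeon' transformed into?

Shifts by position in seating: pos 0: s→t (+1), pos 1: e→n (+9), pos 2: a→b (+1), pos 3: t→c (+9) — repeating every 2. It's a Vigenère-style cipher with numeric key [1,9]: position i shifts by key[i mod 2].
On surgeon: s+1=t, u+9=d, r+1=s, g+9=p, e+1=f, o+9=x, n+1=o.

tdspfxo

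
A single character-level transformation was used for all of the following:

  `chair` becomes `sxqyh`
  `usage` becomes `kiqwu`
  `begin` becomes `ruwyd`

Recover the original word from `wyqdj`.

Compare letters: c→s is +16, h→x is +16, a→q is +16 — a constant shift. It's a constant shift of +16 (ROT16).
Decoding wyqdj: w−16=g, y−16=i, q−16=a, d−16=n, j−16=t.

giant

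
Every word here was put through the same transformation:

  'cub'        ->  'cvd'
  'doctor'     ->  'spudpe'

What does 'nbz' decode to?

yam

The output letters match the input read backwards, each shifted +1: cub reversed is buc. The word is reversed, then every letter is shifted forward by 1.
Reversing it on nbz: shift back: n−1=m, b−1=a, z−1=y → may; then reverse → yam.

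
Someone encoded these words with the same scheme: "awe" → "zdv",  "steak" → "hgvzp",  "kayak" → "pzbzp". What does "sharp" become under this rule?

Each pair mirrors across the alphabet (a↔z, w↔d, e↔v): positions sum to 25. This is the alphabet-reversal cipher (Atbash): a becomes z, b becomes y, etc.
Applying it to sharp: s↔h, h↔s, a↔z, r↔i, p↔k.

hszik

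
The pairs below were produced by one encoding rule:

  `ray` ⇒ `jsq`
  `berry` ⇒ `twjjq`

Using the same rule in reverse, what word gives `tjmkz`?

brush

Compare letters: r→j is +18, a→s is +18, y→q is +18 — a constant shift. This is a Caesar cipher with shift 18.
Undoing it on tjmkz: t−18=b, j−18=r, m−18=u, k−18=s, z−18=h.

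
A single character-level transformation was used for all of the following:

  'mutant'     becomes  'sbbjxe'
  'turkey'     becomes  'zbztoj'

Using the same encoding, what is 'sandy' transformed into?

yhvmi

In mutant: m→s is +6, u→b is +7, t→b is +8, a→j is +9 — the shift increases by 1 each position. The shift increases by 1 at each position, starting from +6: 6, 7, 8, ….
Applying it to sandy: s+6=y, a+7=h, n+8=v, d+9=m, y+10=i.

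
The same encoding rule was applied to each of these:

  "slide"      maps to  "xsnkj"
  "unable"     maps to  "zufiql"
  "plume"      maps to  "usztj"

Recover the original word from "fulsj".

angle

Shifts by position in slide: pos 0: s→x (+5), pos 1: l→s (+7), pos 2: i→n (+5), pos 3: d→k (+7) — repeating every 2. It's a Vigenère-style cipher with numeric key [5,7]: position i shifts by key[i mod 2].
Undoing it on fulsj: f−5=a, u−7=n, l−5=g, s−7=l, j−5=e.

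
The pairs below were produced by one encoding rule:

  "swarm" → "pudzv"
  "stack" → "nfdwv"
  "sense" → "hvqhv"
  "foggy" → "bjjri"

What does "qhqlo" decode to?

The output letters match the input read backwards, each shifted +3: swarm reversed is mraws. Read the word backwards and shift each letter +3.
Decoding qhqlo: shift back: q−3=n, h−3=e, q−3=n, l−3=i, o−3=l → nenil; then reverse → linen.

linen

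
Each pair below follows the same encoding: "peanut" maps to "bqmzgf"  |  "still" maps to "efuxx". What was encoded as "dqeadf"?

Every letter moves 12 places later in the alphabet, wrapping around z→a.
Decoding dqeadf: d−12=r, q−12=e, e−12=s, a−12=o, d−12=r, f−12=t.

resort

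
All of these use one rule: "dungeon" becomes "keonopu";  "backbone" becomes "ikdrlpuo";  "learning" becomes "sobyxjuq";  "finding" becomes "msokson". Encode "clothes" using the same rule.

jvparfz

The shifts repeat in a cycle of length 3: positions 0,1,… shift by +7, +10, +1, then the pattern repeats.
For clothes: c+7=j, l+10=v, o+1=p, t+7=a, h+10=r, e+1=f, s+7=z.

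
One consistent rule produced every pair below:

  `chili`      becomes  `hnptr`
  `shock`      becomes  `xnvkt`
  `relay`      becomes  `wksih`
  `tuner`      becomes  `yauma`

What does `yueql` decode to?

toxic

Letter i (0-indexed) is shifted by i+5, so successive shifts are 5, 6, 7, ….
Undoing it on yueql: y−5=t, u−6=o, e−7=x, q−8=i, l−9=c.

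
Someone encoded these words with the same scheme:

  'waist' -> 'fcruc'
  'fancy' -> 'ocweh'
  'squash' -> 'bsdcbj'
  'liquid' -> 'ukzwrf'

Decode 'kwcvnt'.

butter

The shifts repeat in a cycle of length 2: positions 0,1,… shift by +9, +2, then the pattern repeats.
Undoing it on kwcvnt: k−9=b, w−2=u, c−9=t, v−2=t, n−9=e, t−2=r.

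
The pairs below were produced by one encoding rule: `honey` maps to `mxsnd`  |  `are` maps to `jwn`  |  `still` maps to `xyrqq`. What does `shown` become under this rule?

The rule splits by letter class: vowels +9, consonants +5.
On shown: s(cons)+5=x, h(cons)+5=m, o(vowel)+9=x, w(cons)+5=b, n(cons)+5=s.

xmxbs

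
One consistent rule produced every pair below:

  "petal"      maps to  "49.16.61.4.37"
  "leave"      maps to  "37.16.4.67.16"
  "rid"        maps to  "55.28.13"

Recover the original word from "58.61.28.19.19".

stiff

p(#16)→49 and e(#5)→16: differences scale by 3, so n = 3·pos + 1. Each letter becomes 3×(its alphabet position, a=1..z=26) + 1.
Reversing it on 58.61.28.19.19: 58→(58−1)÷3=19=s, 61→(61−1)÷3=20=t, 28→(28−1)÷3=9=i, 19→(19−1)÷3=6=f, 19→(19−1)÷3=6=f.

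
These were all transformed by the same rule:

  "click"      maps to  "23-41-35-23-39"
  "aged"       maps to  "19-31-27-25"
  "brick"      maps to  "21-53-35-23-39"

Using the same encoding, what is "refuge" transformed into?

c(#3)→23 and l(#12)→41: differences scale by 2, so n = 2·pos + 17. Each letter becomes 2×(its alphabet position, a=1..z=26) + 17.
Applying it to refuge: r=18→53, e=5→27, f=6→29, u=21→59, g=7→31, e=5→27.

53-27-29-59-31-27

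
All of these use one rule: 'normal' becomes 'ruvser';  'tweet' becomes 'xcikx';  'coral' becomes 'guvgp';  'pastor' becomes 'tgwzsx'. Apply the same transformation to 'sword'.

Shifts by position in normal: pos 0: n→r (+4), pos 1: o→u (+6), pos 2: r→v (+4), pos 3: m→s (+6) — repeating every 2. It's a Vigenère-style cipher with numeric key [4,6]: position i shifts by key[i mod 2].
Applying it to sword: s+4=w, w+6=c, o+4=s, r+6=x, d+4=h.

wcsxh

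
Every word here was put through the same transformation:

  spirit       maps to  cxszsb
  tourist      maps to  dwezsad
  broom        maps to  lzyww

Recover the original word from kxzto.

apple

Shifts by position in spirit: pos 0: s→c (+10), pos 1: p→x (+8), pos 2: i→s (+10), pos 3: r→z (+8) — repeating every 2. The shifts repeat in a cycle of length 2: positions 0,1,… shift by +10, +8, then the pattern repeats.
Decoding kxzto: k−10=a, x−8=p, z−10=p, t−8=l, o−10=e.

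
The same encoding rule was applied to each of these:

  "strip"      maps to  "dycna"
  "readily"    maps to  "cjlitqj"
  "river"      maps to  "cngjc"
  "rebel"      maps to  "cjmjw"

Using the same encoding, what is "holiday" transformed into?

stwnofj

Shifts by position in strip: pos 0: s→d (+11), pos 1: t→y (+5), pos 2: r→c (+11), pos 3: i→n (+5) — repeating every 2. A repeating key of period 2 is used — shifts +11, +5 over and over.
For holiday: h+11=s, o+5=t, l+11=w, i+5=n, d+11=o, a+5=f, y+11=j.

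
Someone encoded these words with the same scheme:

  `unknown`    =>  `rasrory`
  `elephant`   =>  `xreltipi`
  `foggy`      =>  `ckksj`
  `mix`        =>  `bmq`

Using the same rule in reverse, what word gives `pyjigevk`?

The output letters match the input read backwards, each shifted +4: unknown reversed is nwonknu. The word is reversed, then every letter is shifted forward by 4.
Undoing it on pyjigevk: shift back: p−4=l, y−4=u, j−4=f, i−4=e, g−4=c, e−4=a, v−4=r, k−4=g → lufecarg; then reverse → graceful.

graceful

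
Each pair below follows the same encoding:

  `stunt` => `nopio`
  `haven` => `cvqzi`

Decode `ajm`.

for

Compare letters: s→n is +21, t→o is +21, u→p is +21 — a constant shift. Every letter moves 21 places later in the alphabet, wrapping around z→a.
Decoding ajm: a−21=f, j−21=o, m−21=r.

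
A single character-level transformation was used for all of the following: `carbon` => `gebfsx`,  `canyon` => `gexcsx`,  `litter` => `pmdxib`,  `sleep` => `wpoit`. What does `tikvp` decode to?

pearl

The shifts repeat in a cycle of length 3: positions 0,1,… shift by +4, +4, +10, then the pattern repeats.
Decoding tikvp: t−4=p, i−4=e, k−10=a, v−4=r, p−4=l.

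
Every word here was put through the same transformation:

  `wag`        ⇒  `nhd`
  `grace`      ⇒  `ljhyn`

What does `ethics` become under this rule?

The output letters match the input read backwards, each shifted +7: wag reversed is gaw. The word is reversed, then every letter is shifted forward by 7.
On ethics: reverse → scihte; then shift: s+7=z, c+7=j, i+7=p, h+7=o, t+7=a, e+7=l.

zjpoal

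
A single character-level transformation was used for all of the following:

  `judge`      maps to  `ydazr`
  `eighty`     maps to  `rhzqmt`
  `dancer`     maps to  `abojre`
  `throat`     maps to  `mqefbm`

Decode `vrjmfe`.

sector

j(9)→y(24) and u(20)→d(3) fit y≡17x+1 (mod 26); the inverse of 17 mod 26 is 23. This is an affine cipher: with a=0,…,z=25, each position x becomes (17x+1) mod 26.
Decoding vrjmfe: v(21)→23·(21−1)≡18=s; r(17)→23·(17−1)≡4=e; j(9)→23·(9−1)≡2=c; m(12)→23·(12−1)≡19=t; f(5)→23·(5−1)≡14=o; e(4)→23·(4−1)≡17=r (all mod 26).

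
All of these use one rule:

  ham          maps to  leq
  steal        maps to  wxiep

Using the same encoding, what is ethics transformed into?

Each letter is shifted forward by 4 in the alphabet (a Caesar shift of +4).
Applying it to ethics: e+4=i, t+4=x, h+4=l, i+4=m, c+4=g, s+4=w.

ixlmgw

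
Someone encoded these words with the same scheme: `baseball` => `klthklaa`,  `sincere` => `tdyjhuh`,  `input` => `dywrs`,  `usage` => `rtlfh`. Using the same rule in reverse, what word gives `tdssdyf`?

sitting

b(1)→k(10) and a(0)→l(11) fit y≡25x+11 (mod 26); the inverse of 25 mod 26 is 25. Treating letters as 0–25, the rule is x ↦ 25x + 11 (mod 26).
Undoing it on tdssdyf: t(19)→25·(19−11)≡18=s; d(3)→25·(3−11)≡8=i; s(18)→25·(18−11)≡19=t; s(18)→25·(18−11)≡19=t; d(3)→25·(3−11)≡8=i; y(24)→25·(24−11)≡13=n; f(5)→25·(5−11)≡6=g (all mod 26).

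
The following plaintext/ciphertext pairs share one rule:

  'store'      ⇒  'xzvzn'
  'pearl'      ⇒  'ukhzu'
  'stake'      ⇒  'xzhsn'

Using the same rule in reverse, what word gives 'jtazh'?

In store: s→x is +5, t→z is +6, o→v is +7, r→z is +8 — the shift increases by 1 each position. Each letter shifts forward by (position + 5), i.e. 5, 6, 7, … — the shift grows by one for each successive letter.
Reversing it on jtazh: j−5=e, t−6=n, a−7=t, z−8=r, h−9=y.

entry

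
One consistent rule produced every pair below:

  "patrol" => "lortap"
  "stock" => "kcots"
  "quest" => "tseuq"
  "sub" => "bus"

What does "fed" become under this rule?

It's just the letters in reverse order.
On fed: reverse → def.

def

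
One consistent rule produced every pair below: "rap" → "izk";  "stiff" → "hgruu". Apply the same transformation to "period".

kvirlw

Letters are reflected about the middle of the alphabet (position → 25−position): Atbash.
For period: p↔k, e↔v, r↔i, i↔r, o↔l, d↔w.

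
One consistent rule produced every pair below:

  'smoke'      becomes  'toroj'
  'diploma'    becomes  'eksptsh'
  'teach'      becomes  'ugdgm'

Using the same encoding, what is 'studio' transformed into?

tvxhnu

In smoke: s→t is +1, m→o is +2, o→r is +3, k→o is +4 — the shift increases by 1 each position. Each letter shifts forward by (position + 1), i.e. 1, 2, 3, … — the shift grows by one for each successive letter.
On studio: s+1=t, t+2=v, u+3=x, d+4=h, i+5=n, o+6=u.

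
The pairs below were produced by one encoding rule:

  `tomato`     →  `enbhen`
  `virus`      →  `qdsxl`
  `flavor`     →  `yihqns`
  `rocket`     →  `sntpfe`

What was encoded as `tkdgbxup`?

chipmunk

t(19)→e(4) and o(14)→n(13) fit y≡19x+7 (mod 26); the inverse of 19 mod 26 is 11. Treating letters as 0–25, the rule is x ↦ 19x + 7 (mod 26).
Reversing it on tkdgbxup: t(19)→11·(19−7)≡2=c; k(10)→11·(10−7)≡7=h; d(3)→11·(3−7)≡8=i; g(6)→11·(6−7)≡15=p; b(1)→11·(1−7)≡12=m; x(23)→11·(23−7)≡20=u; u(20)→11·(20−7)≡13=n; p(15)→11·(15−7)≡10=k (all mod 26).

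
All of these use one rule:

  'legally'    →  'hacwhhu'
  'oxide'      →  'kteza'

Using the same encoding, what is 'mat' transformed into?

iwp

Compare letters: l→h is +22, e→a is +22, g→c is +22 — a constant shift. It's a constant shift of +22 (ROT22).
For mat: m+22=i, a+22=w, t+22=p.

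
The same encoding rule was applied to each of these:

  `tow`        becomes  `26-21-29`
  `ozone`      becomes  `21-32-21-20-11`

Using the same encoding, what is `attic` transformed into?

t is letter #20 and maps to 26: an offset of 6. The number is (letter's place in the alphabet, a=1) + 6.
On attic: a=1→7, t=20→26, t=20→26, i=9→15, c=3→9.

7-26-26-15-9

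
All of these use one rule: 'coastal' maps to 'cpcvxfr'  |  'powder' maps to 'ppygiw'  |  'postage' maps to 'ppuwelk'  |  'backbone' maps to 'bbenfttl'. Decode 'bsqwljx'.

brother

Each letter shifts forward by its position index (0, 1, 2, …) — the shift grows by one for each successive letter.
Reversing it on bsqwljx: b−0=b, s−1=r, q−2=o, w−3=t, l−4=h, j−5=e, x−6=r.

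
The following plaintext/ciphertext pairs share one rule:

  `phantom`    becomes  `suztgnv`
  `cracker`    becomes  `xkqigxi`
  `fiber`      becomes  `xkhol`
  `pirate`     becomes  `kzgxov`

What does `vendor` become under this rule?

xujtkb

The output letters match the input read backwards, each shifted +6: phantom reversed is motnahp. Read the word backwards and shift each letter +6.
On vendor: reverse → rodnev; then shift: r+6=x, o+6=u, d+6=j, n+6=t, e+6=k, v+6=b.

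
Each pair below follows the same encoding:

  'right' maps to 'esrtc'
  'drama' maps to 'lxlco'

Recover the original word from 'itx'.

Two steps: reverse the string, then apply a Caesar shift of +11.
Reversing it on itx: shift back: i−11=x, t−11=i, x−11=m → xim; then reverse → mix.

mix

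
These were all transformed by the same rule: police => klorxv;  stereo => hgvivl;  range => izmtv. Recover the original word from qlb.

Each pair mirrors across the alphabet (p↔k, o↔l, l↔o): positions sum to 25. This is the alphabet-reversal cipher (Atbash): a becomes z, b becomes y, etc.
Decoding qlb: q↔j, l↔o, b↔y.

joy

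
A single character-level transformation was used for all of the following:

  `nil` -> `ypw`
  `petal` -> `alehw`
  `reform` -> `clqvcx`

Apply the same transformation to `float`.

qwvhe

Two shifts are in play — +7 for a/e/i/o/u, +11 for every other letter.
Applying it to float: f(cons)+11=q, l(cons)+11=w, o(vowel)+7=v, a(vowel)+7=h, t(cons)+11=e.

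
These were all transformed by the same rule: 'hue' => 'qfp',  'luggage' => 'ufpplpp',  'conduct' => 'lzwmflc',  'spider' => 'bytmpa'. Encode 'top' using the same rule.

The shift depends on letter class: consonant h→q is +9, but vowel u→f is +11. The rule splits by letter class: vowels +11, consonants +9.
On top: t(cons)+9=c, o(vowel)+11=z, p(cons)+9=y.

czy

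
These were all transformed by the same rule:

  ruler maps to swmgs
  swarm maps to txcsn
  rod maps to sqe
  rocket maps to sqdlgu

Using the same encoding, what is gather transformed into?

hcuigs

The shift depends on letter class: consonant r→s is +1, but vowel u→w is +2. Two shifts are in play — +2 for a/e/i/o/u, +1 for every other letter.
Applying it to gather: g(cons)+1=h, a(vowel)+2=c, t(cons)+1=u, h(cons)+1=i, e(vowel)+2=g, r(cons)+1=s.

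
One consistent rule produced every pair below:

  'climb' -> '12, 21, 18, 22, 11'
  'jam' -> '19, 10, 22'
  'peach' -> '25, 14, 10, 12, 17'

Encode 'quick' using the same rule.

26, 30, 18, 12, 20

c is letter #3 and maps to 12: an offset of 9. Each letter is replaced by its alphabet position (a=1..z=26) + 9.
On quick: q=17→26, u=21→30, i=9→18, c=3→12, k=11→20.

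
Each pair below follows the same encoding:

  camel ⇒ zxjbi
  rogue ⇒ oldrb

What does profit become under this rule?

molcfq

It's a constant shift of +23 (ROT23).
On profit: p+23=m, r+23=o, o+23=l, f+23=c, i+23=f, t+23=q.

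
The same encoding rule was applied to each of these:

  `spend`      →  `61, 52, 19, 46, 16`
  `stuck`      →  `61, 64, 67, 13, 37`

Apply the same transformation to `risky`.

s(#19)→61 and p(#16)→52: differences scale by 3, so n = 3·pos + 4. Each letter becomes 3×(its alphabet position, a=1..z=26) + 4.
Applying it to risky: r=18→58, i=9→31, s=19→61, k=11→37, y=25→79.

58, 31, 61, 37, 79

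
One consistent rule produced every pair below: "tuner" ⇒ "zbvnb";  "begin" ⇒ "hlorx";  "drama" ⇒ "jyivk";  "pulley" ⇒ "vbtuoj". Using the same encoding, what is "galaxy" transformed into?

Letter i (0-indexed) is shifted by i+6, so successive shifts are 6, 7, 8, ….
For galaxy: g+6=m, a+7=h, l+8=t, a+9=j, x+10=h, y+11=j.

mhtjhj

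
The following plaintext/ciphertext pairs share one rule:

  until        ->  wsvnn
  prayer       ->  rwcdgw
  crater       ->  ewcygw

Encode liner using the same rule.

Shifts by position in until: pos 0: u→w (+2), pos 1: n→s (+5), pos 2: t→v (+2), pos 3: i→n (+5) — repeating every 2. It's a Vigenère-style cipher with numeric key [2,5]: position i shifts by key[i mod 2].
On liner: l+2=n, i+5=n, n+2=p, e+5=j, r+2=t.

nnpjt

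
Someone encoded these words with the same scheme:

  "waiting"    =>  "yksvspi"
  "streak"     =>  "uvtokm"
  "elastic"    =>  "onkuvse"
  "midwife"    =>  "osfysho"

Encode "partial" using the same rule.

Two shifts are in play — +10 for a/e/i/o/u, +2 for every other letter.
Applying it to partial: p(cons)+2=r, a(vowel)+10=k, r(cons)+2=t, t(cons)+2=v, i(vowel)+10=s, a(vowel)+10=k, l(cons)+2=n.

rktvskn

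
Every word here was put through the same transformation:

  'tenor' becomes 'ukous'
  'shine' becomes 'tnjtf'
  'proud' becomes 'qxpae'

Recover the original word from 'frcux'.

Shifts by position in tenor: pos 0: t→u (+1), pos 1: e→k (+6), pos 2: n→o (+1), pos 3: o→u (+6) — repeating every 2. It's a Vigenère-style cipher with numeric key [1,6]: position i shifts by key[i mod 2].
Decoding frcux: f−1=e, r−6=l, c−1=b, u−6=o, x−1=w.

elbow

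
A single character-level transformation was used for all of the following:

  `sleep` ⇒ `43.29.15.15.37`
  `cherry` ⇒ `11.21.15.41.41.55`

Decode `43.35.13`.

sod

s(#19)→43 and l(#12)→29: differences scale by 2, so n = 2·pos + 5. The formula is n = 2×(alphabet index, a=1) + 5.
Decoding 43.35.13: 43→(43−5)÷2=19=s, 35→(35−5)÷2=15=o, 13→(13−5)÷2=4=d.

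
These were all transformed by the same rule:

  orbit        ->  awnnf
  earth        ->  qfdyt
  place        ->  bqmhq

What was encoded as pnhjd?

Shifts by position in orbit: pos 0: o→a (+12), pos 1: r→w (+5), pos 2: b→n (+12), pos 3: i→n (+5) — repeating every 2. A repeating key of period 2 is used — shifts +12, +5 over and over.
Reversing it on pnhjd: p−12=d, n−5=i, h−12=v, j−5=e, d−12=r.

diver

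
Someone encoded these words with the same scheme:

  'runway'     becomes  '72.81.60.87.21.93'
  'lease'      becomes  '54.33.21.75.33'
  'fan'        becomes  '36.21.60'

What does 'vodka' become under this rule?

84.63.30.51.21

r(#18)→72 and u(#21)→81: differences scale by 3, so n = 3·pos + 18. With a=1..z=26, the number is 3·pos + 18.
On vodka: v=22→84, o=15→63, d=4→30, k=11→51, a=1→21.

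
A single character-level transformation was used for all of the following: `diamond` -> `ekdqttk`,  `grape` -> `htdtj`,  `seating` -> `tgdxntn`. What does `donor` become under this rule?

eqqsw

In diamond: d→e is +1, i→k is +2, a→d is +3, m→q is +4 — the shift increases by 1 each position. The shift increases by 1 at each position, starting from +1: 1, 2, 3, ….
On donor: d+1=e, o+2=q, n+3=q, o+4=s, r+5=w.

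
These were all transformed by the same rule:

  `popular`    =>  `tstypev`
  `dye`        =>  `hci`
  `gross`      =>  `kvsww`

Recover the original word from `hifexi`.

debate

Compare letters: p→t is +4, o→s is +4, p→t is +4 — a constant shift. This is a Caesar cipher with shift 4.
Reversing it on hifexi: h−4=d, i−4=e, f−4=b, e−4=a, x−4=t, i−4=e.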